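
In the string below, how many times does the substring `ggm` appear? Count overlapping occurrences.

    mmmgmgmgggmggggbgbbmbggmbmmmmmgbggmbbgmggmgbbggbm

4

Sliding a length-3 window over the 49 characters (47 positions):
  position 9–11: ggm
  position 22–24: ggm
  position 33–35: ggm
  position 40–42: ggm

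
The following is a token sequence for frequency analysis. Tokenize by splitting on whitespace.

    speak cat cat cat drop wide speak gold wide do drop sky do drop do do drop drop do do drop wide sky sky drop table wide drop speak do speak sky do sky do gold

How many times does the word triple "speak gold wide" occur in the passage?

Scanning the 34 overlapping trigram windows for "speak gold wide":
  position 7–9: speak gold wide

1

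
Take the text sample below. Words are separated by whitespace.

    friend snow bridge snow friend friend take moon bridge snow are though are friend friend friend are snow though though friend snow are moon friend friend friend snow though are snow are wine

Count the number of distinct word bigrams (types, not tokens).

33 tokens → 32 bigram windows in total.
Repeated bigrams (each contributes count−1 duplicates):
  friend friend: 5
  friend snow: 3
  snow are: 3
  are snow: 2
  bridge snow: 2
  snow though: 2
  though are: 2
12 duplicate windows → 32 − 12 = 20 distinct.

20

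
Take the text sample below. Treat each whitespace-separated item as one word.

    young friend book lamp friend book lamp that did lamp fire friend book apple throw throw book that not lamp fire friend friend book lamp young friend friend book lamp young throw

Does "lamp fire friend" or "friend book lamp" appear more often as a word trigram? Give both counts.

"lamp fire friend": 2 occurrences
"friend book lamp": 4 occurrences

"friend book lamp" (4 vs 2)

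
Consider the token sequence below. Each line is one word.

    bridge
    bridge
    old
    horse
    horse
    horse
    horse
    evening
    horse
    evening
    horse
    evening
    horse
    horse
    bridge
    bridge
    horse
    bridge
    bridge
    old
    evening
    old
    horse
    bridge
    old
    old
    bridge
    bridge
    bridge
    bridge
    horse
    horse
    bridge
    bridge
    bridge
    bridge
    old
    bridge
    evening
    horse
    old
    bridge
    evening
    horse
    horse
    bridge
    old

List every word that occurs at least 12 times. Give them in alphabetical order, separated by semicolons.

Unigram counts meeting the condition (at least 12 times):
  bridge: 18
  horse: 15

bridge; horse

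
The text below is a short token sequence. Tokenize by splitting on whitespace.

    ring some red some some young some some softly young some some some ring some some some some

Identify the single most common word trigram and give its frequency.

"some some some", 3 times

Trigram frequencies (highest first):
  some some some: 3
  young some some: 2
  ring some red: 1
  some red some: 1
  red some some: 1
  some some young: 1
  … (7 more, each ≤ 1)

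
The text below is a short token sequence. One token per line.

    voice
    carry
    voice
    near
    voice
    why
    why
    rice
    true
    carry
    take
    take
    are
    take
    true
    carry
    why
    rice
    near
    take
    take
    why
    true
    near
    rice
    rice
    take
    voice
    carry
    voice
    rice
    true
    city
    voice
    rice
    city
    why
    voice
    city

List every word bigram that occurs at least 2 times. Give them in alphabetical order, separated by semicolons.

carry voice; rice true; take take; true carry; voice carry; voice rice; why rice

Bigram counts meeting the condition (at least 2 times):
  carry voice: 2
  rice true: 2
  take take: 2
  true carry: 2
  voice carry: 2
  voice rice: 2
  why rice: 2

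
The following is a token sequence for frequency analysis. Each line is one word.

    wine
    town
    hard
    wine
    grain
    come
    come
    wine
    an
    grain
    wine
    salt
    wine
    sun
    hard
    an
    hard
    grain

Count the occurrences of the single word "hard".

Scanning the 18 tokens for "hard":
  position 3: hard
  position 15: hard
  position 17: hard

3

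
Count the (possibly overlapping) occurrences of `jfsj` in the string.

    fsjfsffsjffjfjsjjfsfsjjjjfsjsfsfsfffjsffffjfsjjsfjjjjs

Sliding a length-4 window over the 54 characters (51 positions):
  position 25–28: jfsj
  position 43–46: jfsj

2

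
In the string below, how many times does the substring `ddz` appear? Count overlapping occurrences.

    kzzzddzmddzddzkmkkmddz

Sliding a length-3 window over the 22 characters (20 positions):
  position 5–7: ddz
  position 9–11: ddz
  position 12–14: ddz
  position 20–22: ddz

4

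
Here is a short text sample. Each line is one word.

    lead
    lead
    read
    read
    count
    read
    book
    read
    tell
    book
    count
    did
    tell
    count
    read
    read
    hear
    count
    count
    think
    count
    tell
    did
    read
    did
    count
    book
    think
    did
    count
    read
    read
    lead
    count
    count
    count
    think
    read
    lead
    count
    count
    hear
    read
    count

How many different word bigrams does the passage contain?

44 tokens → 43 bigram windows in total.
Repeated bigrams (each contributes count−1 duplicates):
  count count: 4
  count read: 3
  read read: 3
  count think: 2
  did count: 2
  lead count: 2
  read count: 2
  read lead: 2
12 duplicate windows → 43 − 12 = 31 distinct.

31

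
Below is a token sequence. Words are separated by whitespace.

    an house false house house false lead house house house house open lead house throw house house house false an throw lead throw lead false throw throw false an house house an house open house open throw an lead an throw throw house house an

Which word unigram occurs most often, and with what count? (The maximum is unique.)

"house", 17 times

Unigram frequencies (highest first):
  house: 17
  throw: 8
  an: 7
  false: 5
  lead: 5
  open: 3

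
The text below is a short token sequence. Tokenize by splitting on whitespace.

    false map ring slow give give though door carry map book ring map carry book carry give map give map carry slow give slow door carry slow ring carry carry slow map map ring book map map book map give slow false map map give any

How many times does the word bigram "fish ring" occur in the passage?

0

Scanning the 45 overlapping bigram windows for "fish ring":
  (none found)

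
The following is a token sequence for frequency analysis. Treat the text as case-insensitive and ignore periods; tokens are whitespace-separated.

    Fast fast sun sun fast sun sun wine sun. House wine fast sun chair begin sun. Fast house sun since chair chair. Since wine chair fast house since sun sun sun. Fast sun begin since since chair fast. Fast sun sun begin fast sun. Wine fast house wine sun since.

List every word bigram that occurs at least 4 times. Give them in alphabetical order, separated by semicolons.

Bigram counts meeting the condition (at least 4 times):
  fast sun: 6
  sun sun: 5

fast sun; sun sun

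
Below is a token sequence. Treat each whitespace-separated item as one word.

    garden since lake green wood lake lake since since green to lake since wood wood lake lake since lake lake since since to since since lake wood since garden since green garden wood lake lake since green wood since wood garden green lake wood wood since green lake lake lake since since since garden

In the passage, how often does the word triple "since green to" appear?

Scanning the 52 overlapping trigram windows for "since green to":
  position 9–11: since green to

1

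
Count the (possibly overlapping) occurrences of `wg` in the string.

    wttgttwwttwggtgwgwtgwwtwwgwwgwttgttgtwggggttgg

Sliding a length-2 window over the 46 characters (45 positions):
  position 11–12: wg
  position 16–17: wg
  position 25–26: wg
  position 28–29: wg
  position 38–39: wg

5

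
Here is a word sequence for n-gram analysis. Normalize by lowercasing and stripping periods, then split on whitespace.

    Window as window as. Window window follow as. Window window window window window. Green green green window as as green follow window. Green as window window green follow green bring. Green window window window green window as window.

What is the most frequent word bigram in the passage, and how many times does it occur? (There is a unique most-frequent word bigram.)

Bigram frequencies (highest first):
  window window: 8
  as window: 5
  window as: 4
  window green: 4
  green window: 3
  green green: 2
  … (10 more, each ≤ 2)

"window window", 8 times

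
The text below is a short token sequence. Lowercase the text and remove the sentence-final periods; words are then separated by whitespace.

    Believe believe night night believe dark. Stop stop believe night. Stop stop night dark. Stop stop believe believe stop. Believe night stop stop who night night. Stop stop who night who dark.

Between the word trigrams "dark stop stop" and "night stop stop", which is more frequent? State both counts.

"dark stop stop": 2 occurrences
"night stop stop": 3 occurrences

"night stop stop" (3 vs 2)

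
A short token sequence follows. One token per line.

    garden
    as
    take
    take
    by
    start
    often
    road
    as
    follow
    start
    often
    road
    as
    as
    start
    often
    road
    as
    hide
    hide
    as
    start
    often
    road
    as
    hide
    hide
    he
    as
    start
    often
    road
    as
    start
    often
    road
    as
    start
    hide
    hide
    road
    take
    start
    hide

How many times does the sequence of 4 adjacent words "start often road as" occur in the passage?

6

Scanning the 42 overlapping 4-gram windows for "start often road as":
  position 6–9: start often road as
  position 11–14: start often road as
  position 16–19: start often road as
  position 23–26: start often road as
  position 31–34: start often road as
  position 35–38: start often road as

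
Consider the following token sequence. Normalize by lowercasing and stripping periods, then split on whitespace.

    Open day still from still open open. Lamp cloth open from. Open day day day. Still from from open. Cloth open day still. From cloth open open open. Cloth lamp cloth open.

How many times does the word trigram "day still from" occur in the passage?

Scanning the 30 overlapping trigram windows for "day still from":
  position 2–4: day still from
  position 15–17: day still from
  position 22–24: day still from

3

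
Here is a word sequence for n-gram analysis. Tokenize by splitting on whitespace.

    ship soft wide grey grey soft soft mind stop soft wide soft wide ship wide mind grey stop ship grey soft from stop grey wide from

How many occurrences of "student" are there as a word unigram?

0

Scanning the 26 tokens for "student":
  (none found)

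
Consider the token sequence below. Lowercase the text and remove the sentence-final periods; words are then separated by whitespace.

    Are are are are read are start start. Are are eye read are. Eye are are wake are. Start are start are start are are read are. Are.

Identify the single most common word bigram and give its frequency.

Bigram frequencies (highest first):
  are are: 7
  are start: 4
  start are: 4
  read are: 3
  are read: 2
  are eye: 2
  … (5 more, each ≤ 1)

"are are", 7 times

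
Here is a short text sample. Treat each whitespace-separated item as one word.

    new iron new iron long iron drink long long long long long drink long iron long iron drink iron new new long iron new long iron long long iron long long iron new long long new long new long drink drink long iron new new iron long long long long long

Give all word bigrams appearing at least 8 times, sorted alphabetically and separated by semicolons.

Bigram counts meeting the condition (at least 8 times):
  long iron: 8
  long long: 11

long iron; long long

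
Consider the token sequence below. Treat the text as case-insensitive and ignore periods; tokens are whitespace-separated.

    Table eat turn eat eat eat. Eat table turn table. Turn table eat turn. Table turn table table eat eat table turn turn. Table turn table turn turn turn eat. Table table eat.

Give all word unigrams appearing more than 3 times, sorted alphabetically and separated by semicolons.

Unigram counts meeting the condition (more than 3 times):
  eat: 10
  table: 12
  turn: 11

eat; table; turn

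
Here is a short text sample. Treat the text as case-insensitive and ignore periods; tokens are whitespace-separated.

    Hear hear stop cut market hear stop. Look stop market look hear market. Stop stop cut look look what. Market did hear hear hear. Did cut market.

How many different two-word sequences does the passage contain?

21

27 tokens → 26 bigram windows in total.
Repeated bigrams (each contributes count−1 duplicates):
  hear hear: 3
  cut market: 2
  hear stop: 2
  stop cut: 2
5 duplicate windows → 26 − 5 = 21 distinct.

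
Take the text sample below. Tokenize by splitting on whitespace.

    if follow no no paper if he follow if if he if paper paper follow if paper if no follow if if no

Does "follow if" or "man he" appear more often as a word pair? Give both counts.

"follow if" (3 vs 0)

"follow if": 3 occurrences
"man he": 0 occurrences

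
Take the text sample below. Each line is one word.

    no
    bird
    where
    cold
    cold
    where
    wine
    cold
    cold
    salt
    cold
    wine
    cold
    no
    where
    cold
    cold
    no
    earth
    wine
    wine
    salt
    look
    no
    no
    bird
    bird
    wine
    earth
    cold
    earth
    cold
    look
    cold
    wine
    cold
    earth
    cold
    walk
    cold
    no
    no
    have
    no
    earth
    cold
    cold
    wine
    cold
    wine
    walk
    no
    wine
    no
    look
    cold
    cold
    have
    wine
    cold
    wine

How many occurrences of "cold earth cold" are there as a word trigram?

Scanning the 59 overlapping trigram windows for "cold earth cold":
  position 30–32: cold earth cold
  position 36–38: cold earth cold

2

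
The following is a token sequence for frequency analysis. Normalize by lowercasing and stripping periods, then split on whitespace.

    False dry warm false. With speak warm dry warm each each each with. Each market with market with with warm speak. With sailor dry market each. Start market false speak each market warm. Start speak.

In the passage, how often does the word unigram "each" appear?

Scanning the 35 tokens for "each":
  position 10: each
  position 11: each
  position 12: each
  position 14: each
  position 26: each
  position 31: each

6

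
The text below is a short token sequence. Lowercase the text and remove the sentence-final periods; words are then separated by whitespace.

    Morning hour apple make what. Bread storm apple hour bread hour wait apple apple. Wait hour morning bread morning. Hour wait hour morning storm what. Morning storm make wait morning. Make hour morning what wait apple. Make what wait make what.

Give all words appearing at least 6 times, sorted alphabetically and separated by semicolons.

Unigram counts meeting the condition (at least 6 times):
  hour: 7
  morning: 7
  wait: 6

hour; morning; wait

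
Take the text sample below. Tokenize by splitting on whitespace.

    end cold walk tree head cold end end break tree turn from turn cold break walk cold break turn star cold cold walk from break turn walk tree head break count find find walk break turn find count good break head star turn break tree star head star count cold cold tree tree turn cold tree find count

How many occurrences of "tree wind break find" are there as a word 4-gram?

Scanning the 55 overlapping 4-gram windows for "tree wind break find":
  (none found)

0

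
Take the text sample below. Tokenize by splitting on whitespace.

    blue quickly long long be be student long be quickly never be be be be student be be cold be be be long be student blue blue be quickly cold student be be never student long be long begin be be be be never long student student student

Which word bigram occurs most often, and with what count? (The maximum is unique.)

Bigram frequencies (highest first):
  be be: 11
  long be: 4
  be student: 3
  student long: 2
  be quickly: 2
  student be: 2
  … (20 more, each ≤ 2)

"be be", 11 times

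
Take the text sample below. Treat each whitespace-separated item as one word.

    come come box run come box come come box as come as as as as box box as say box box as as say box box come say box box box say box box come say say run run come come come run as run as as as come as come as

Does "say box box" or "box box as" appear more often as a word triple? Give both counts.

"say box box" (4 vs 2)

"say box box": 4 occurrences
"box box as": 2 occurrences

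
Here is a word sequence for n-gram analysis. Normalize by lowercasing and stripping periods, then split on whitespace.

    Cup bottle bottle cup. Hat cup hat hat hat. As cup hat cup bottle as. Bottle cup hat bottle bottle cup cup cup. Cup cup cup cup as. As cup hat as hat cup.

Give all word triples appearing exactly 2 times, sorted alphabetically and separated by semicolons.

Trigram counts meeting the condition (exactly 2 times):
  as cup hat: 2
  bottle bottle cup: 2
  bottle cup hat: 2
  cup hat cup: 2

as cup hat; bottle bottle cup; bottle cup hat; cup hat cup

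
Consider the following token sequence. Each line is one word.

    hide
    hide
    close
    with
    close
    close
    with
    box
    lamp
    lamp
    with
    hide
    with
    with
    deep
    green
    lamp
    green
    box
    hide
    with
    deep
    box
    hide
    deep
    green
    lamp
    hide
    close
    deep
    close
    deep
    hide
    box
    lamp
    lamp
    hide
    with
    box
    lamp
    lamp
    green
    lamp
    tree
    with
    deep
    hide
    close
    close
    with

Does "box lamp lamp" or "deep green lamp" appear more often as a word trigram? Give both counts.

"box lamp lamp": 3 occurrences
"deep green lamp": 2 occurrences

"box lamp lamp" (3 vs 2)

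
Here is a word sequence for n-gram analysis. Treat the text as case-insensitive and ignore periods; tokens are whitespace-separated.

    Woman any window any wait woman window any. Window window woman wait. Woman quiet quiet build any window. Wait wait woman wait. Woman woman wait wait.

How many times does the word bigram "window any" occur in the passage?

Scanning the 25 overlapping bigram windows for "window any":
  position 3–4: window any
  position 7–8: window any

2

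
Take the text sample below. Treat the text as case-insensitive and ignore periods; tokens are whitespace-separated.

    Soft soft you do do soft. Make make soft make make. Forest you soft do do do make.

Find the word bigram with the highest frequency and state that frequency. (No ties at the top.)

"do do", 3 times

Bigram frequencies (highest first):
  do do: 3
  soft make: 2
  make make: 2
  soft soft: 1
  soft you: 1
  you do: 1
  … (7 more, each ≤ 1)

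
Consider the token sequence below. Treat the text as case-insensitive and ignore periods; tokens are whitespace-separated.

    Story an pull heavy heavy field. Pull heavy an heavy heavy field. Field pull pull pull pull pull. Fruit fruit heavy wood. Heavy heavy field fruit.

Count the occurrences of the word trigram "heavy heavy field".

Scanning the 24 overlapping trigram windows for "heavy heavy field":
  position 4–6: heavy heavy field
  position 10–12: heavy heavy field
  position 23–25: heavy heavy field

3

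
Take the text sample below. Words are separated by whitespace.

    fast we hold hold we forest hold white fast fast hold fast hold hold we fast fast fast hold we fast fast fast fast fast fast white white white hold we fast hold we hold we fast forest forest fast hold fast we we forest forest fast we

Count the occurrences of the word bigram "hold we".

Scanning the 47 overlapping bigram windows for "hold we":
  position 4–5: hold we
  position 14–15: hold we
  position 19–20: hold we
  position 30–31: hold we
  position 33–34: hold we
  position 35–36: hold we

6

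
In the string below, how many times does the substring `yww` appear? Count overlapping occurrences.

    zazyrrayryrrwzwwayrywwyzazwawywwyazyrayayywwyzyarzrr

Sliding a length-3 window over the 52 characters (50 positions):
  position 20–22: yww
  position 30–32: yww
  position 42–44: yww

3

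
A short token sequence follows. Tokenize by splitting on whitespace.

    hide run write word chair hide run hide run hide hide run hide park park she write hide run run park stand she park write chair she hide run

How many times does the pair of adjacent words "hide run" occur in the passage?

6

Scanning the 28 overlapping bigram windows for "hide run":
  position 1–2: hide run
  position 6–7: hide run
  position 8–9: hide run
  position 11–12: hide run
  position 18–19: hide run
  position 28–29: hide run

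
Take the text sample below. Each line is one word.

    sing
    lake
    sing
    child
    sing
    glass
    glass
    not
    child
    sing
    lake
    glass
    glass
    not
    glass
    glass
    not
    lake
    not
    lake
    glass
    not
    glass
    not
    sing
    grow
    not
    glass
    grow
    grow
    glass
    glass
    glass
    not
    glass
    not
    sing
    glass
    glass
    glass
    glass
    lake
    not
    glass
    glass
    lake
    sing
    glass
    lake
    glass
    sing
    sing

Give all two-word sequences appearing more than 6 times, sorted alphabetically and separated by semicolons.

Bigram counts meeting the condition (more than 6 times):
  glass glass: 9
  glass not: 7

glass glass; glass not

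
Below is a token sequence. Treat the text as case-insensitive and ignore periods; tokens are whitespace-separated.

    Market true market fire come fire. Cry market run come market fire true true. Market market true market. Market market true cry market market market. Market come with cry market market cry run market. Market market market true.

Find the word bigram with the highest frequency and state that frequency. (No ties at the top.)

"market market", 10 times

Bigram frequencies (highest first):
  market market: 10
  market true: 4
  true market: 3
  cry market: 3
  market fire: 2
  fire come: 1
  … (14 more, each ≤ 1)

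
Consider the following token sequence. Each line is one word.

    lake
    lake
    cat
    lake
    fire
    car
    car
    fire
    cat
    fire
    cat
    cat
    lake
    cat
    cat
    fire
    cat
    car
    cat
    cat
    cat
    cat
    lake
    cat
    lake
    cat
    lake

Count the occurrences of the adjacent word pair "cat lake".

Scanning the 26 overlapping bigram windows for "cat lake":
  position 3–4: cat lake
  position 12–13: cat lake
  position 22–23: cat lake
  position 24–25: cat lake
  position 26–27: cat lake

5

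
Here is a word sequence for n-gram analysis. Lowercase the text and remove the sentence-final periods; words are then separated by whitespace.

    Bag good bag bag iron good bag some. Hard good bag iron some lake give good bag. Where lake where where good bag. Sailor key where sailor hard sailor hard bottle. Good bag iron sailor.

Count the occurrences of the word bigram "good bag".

6

Scanning the 34 overlapping bigram windows for "good bag":
  position 2–3: good bag
  position 6–7: good bag
  position 10–11: good bag
  position 16–17: good bag
  position 22–23: good bag
  position 32–33: good bag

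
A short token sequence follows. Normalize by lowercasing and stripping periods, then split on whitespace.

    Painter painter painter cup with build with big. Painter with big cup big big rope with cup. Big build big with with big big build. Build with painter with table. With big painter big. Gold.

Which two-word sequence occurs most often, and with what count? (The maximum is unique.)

"with big", 4 times

Bigram frequencies (highest first):
  with big: 4
  painter painter: 2
  build with: 2
  big painter: 2
  painter with: 2
  cup big: 2
  … (18 more, each ≤ 2)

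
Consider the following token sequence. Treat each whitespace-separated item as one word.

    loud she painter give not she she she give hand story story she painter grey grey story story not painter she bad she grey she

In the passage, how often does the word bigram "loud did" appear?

0

Scanning the 24 overlapping bigram windows for "loud did":
  (none found)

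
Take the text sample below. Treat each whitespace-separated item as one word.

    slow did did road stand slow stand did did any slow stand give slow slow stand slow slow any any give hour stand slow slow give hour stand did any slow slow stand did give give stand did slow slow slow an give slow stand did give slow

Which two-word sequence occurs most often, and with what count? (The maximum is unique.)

"slow slow", 6 times

Bigram frequencies (highest first):
  slow slow: 6
  slow stand: 5
  stand did: 5
  stand slow: 3
  give slow: 3
  did did: 2
  … (18 more, each ≤ 2)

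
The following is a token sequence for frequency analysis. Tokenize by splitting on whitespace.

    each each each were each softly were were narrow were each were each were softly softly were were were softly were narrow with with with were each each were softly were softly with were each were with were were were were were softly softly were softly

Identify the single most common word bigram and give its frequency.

"were were", 7 times

Bigram frequencies (highest first):
  were were: 7
  were softly: 6
  each were: 5
  were each: 5
  softly were: 5
  each each: 3
  … (9 more, each ≤ 3)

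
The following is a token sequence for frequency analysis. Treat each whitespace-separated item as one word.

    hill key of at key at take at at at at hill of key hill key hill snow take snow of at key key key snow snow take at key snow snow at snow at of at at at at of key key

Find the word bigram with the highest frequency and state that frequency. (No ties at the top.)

Bigram frequencies (highest first):
  at at: 6
  of at: 3
  at key: 3
  key key: 3
  hill key: 2
  take at: 2
  … (16 more, each ≤ 2)

"at at", 6 times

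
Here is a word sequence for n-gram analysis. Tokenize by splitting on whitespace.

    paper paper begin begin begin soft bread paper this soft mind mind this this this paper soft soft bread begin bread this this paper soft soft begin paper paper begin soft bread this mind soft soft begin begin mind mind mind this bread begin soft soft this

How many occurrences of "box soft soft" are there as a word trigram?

Scanning the 45 overlapping trigram windows for "box soft soft":
  (none found)

0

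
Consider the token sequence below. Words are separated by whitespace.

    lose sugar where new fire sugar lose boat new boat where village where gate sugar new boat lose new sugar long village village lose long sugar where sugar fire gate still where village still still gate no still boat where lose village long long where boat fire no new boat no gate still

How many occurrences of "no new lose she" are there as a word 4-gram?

Scanning the 50 overlapping 4-gram windows for "no new lose she":
  (none found)

0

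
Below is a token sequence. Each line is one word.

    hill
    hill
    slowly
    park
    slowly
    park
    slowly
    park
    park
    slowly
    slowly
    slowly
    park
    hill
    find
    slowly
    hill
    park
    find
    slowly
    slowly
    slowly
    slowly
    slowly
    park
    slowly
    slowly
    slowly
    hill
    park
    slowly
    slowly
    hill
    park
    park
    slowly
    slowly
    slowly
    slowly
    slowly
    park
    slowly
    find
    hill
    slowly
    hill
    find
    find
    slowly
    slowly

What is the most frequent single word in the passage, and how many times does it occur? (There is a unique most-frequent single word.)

"slowly", 26 times

Unigram frequencies (highest first):
  slowly: 26
  park: 11
  hill: 8
  find: 5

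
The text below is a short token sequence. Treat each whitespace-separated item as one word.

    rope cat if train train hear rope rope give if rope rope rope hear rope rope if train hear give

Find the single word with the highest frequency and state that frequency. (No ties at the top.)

Unigram frequencies (highest first):
  rope: 8
  if: 3
  train: 3
  hear: 3
  give: 2
  cat: 1

"rope", 8 times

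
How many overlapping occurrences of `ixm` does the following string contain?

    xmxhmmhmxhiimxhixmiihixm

Sliding a length-3 window over the 24 characters (22 positions):
  position 16–18: ixm
  position 22–24: ixm

2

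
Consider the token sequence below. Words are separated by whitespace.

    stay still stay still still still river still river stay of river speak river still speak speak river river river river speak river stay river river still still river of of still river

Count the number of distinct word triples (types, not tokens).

28

33 tokens → 31 trigram windows in total.
Repeated trigrams (each contributes count−1 duplicates):
  river river river: 2
  river speak river: 2
  still still river: 2
3 duplicate windows → 31 − 3 = 28 distinct.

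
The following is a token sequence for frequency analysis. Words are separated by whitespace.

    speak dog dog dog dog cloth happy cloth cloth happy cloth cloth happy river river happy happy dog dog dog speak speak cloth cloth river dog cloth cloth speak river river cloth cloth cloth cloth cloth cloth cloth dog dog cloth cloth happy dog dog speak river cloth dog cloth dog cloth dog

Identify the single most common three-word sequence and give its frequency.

"cloth cloth cloth", 5 times

Trigram frequencies (highest first):
  cloth cloth cloth: 5
  dog dog dog: 3
  cloth cloth happy: 3
  dog dog cloth: 2
  cloth happy cloth: 2
  happy cloth cloth: 2
  … (29 more, each ≤ 2)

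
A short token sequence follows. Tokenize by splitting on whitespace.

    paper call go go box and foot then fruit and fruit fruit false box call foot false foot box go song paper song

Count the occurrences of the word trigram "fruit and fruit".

1

Scanning the 21 overlapping trigram windows for "fruit and fruit":
  position 9–11: fruit and fruit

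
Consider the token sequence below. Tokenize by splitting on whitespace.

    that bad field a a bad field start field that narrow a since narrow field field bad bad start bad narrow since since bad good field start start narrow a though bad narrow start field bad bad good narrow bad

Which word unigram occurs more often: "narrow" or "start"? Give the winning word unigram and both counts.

"narrow": 6 occurrences
"start": 5 occurrences

"narrow" (6 vs 5)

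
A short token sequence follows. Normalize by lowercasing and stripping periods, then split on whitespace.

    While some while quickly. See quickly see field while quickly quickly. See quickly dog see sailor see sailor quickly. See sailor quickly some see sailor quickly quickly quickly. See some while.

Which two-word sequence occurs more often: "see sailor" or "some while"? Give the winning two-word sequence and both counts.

"see sailor": 4 occurrences
"some while": 2 occurrences

"see sailor" (4 vs 2)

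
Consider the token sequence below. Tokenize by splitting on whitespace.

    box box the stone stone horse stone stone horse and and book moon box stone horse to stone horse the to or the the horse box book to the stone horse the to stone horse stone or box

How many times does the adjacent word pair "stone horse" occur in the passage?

6

Scanning the 37 overlapping bigram windows for "stone horse":
  position 5–6: stone horse
  position 8–9: stone horse
  position 15–16: stone horse
  position 18–19: stone horse
  position 30–31: stone horse
  position 34–35: stone horse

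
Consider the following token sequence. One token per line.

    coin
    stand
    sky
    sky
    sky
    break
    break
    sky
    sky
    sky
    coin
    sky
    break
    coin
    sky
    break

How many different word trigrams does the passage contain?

16 tokens → 14 trigram windows in total.
Repeated trigrams (each contributes count−1 duplicates):
  coin sky break: 2
  sky sky sky: 2
2 duplicate windows → 14 − 2 = 12 distinct.

12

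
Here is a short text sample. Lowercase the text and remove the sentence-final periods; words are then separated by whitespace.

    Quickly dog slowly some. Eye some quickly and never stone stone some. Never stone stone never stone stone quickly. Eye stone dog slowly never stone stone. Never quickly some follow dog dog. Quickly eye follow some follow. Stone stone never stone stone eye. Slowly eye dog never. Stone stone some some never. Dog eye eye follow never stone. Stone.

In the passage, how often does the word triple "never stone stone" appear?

Scanning the 57 overlapping trigram windows for "never stone stone":
  position 9–11: never stone stone
  position 13–15: never stone stone
  position 16–18: never stone stone
  position 24–26: never stone stone
  position 40–42: never stone stone
  position 47–49: never stone stone
  position 57–59: never stone stone

7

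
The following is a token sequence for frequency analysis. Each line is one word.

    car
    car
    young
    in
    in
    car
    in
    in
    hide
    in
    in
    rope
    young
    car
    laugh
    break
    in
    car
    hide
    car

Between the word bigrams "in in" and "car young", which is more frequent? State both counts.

"in in" (3 vs 1)

"in in": 3 occurrences
"car young": 1 occurrence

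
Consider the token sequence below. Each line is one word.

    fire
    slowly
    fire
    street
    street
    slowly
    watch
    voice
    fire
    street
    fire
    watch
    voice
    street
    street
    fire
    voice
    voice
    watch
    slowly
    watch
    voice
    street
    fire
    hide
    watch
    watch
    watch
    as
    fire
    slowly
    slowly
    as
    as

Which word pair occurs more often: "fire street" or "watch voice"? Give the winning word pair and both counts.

"fire street": 2 occurrences
"watch voice": 3 occurrences

"watch voice" (3 vs 2)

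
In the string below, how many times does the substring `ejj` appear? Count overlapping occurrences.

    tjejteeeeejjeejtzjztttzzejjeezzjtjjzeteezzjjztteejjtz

3

Sliding a length-3 window over the 53 characters (51 positions):
  position 10–12: ejj
  position 25–27: ejj
  position 49–51: ejj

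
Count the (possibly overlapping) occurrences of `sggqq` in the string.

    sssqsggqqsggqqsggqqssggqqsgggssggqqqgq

Sliding a length-5 window over the 38 characters (34 positions):
  position 5–9: sggqq
  position 10–14: sggqq
  position 15–19: sggqq
  position 21–25: sggqq
  position 31–35: sggqq

5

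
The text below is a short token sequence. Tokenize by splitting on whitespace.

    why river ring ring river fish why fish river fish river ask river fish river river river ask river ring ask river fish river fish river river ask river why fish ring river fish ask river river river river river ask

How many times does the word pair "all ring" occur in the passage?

Scanning the 40 overlapping bigram windows for "all ring":
  (none found)

0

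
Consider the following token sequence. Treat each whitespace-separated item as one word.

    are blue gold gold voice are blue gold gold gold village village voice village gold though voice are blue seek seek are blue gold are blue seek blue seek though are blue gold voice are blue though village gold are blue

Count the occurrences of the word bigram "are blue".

8

Scanning the 40 overlapping bigram windows for "are blue":
  position 1–2: are blue
  position 6–7: are blue
  position 18–19: are blue
  position 22–23: are blue
  position 25–26: are blue
  position 31–32: are blue
  position 35–36: are blue
  position 40–41: are blue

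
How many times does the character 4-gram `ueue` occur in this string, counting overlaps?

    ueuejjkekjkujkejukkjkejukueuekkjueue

3

Sliding a length-4 window over the 36 characters (33 positions):
  position 1–4: ueue
  position 26–29: ueue
  position 33–36: ueue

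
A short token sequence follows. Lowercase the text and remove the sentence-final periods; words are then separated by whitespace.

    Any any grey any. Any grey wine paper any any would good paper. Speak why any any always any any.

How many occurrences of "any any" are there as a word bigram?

Scanning the 19 overlapping bigram windows for "any any":
  position 1–2: any any
  position 4–5: any any
  position 9–10: any any
  position 16–17: any any
  position 19–20: any any

5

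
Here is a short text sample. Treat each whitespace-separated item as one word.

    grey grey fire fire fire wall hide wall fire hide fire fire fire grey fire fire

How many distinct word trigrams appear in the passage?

16 tokens → 14 trigram windows in total.
Repeated trigrams (each contributes count−1 duplicates):
  fire fire fire: 2
  grey fire fire: 2
2 duplicate windows → 14 − 2 = 12 distinct.

12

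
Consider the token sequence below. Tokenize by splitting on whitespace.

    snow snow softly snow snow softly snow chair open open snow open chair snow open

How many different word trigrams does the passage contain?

11

15 tokens → 13 trigram windows in total.
Repeated trigrams (each contributes count−1 duplicates):
  snow snow softly: 2
  snow softly snow: 2
2 duplicate windows → 13 − 2 = 11 distinct.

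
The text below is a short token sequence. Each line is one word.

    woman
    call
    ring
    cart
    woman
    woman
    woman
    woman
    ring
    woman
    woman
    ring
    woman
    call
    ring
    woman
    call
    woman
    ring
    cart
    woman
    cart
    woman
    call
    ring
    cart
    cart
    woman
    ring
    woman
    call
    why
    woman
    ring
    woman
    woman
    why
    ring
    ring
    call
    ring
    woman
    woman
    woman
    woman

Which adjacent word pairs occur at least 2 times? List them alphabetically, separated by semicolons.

Bigram counts meeting the condition (at least 2 times):
  call ring: 4
  cart woman: 4
  ring cart: 3
  ring woman: 6
  woman call: 5
  woman ring: 5
  woman woman: 8

call ring; cart woman; ring cart; ring woman; woman call; woman ring; woman woman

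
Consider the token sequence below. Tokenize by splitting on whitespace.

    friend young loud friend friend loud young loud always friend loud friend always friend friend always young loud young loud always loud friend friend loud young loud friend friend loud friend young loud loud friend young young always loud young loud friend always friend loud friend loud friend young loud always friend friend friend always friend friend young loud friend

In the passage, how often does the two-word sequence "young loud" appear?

Scanning the 59 overlapping bigram windows for "young loud":
  position 2–3: young loud
  position 7–8: young loud
  position 17–18: young loud
  position 19–20: young loud
  position 26–27: young loud
  position 32–33: young loud
  position 40–41: young loud
  position 49–50: young loud
  position 58–59: young loud

9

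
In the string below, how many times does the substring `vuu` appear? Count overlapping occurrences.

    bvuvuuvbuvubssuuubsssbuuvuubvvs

2

Sliding a length-3 window over the 31 characters (29 positions):
  position 4–6: vuu
  position 25–27: vuu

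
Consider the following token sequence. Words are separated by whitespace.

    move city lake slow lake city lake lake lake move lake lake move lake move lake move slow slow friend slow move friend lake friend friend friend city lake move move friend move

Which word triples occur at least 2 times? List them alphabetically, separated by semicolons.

Trigram counts meeting the condition (at least 2 times):
  lake lake move: 2
  lake move lake: 3
  move lake move: 2

lake lake move; lake move lake; move lake move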